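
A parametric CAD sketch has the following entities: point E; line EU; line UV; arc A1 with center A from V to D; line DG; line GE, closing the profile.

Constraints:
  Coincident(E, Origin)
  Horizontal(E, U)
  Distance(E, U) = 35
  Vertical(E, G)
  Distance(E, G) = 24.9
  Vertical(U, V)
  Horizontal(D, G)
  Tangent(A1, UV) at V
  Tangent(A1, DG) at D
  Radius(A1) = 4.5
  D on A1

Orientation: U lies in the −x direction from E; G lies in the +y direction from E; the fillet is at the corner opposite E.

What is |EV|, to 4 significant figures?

40.51

E is at the origin; E and U share the same y with |EU| = 35.0 and U on the −x side, so U = (-35.00, 0.000). E and G share the same x with |EG| = 24.9 and G on the +y side, so G = (0.000, 24.90). The virtual corner opposite E is at (-35.00, 24.90). Tangency of A1 to UV means the radius AV is perpendicular to UV and since A1 is tangent to DG there, AD ⟂ DG, with radius 4.5, so the center A sits 4.5 in from both sides at A = (-30.50, 20.40). That places the tangent points at V = (-35.00, 20.40) on UV and D = (-30.50, 24.90) on DG. Then |EV| = |V − E| = 40.51.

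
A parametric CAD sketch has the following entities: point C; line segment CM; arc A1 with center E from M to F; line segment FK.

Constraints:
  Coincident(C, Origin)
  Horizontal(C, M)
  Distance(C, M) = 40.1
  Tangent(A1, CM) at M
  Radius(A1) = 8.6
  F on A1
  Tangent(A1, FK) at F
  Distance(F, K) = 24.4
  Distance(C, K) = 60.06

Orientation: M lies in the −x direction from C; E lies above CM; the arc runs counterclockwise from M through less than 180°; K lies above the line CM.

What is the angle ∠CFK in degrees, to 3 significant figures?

157°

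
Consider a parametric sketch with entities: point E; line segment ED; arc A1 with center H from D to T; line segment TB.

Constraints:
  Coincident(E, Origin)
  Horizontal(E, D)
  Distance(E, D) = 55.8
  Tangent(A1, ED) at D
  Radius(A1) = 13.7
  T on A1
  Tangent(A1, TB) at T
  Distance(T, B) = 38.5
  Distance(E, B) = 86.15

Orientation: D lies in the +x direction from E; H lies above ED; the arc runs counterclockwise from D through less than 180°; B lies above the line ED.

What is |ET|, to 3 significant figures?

70.9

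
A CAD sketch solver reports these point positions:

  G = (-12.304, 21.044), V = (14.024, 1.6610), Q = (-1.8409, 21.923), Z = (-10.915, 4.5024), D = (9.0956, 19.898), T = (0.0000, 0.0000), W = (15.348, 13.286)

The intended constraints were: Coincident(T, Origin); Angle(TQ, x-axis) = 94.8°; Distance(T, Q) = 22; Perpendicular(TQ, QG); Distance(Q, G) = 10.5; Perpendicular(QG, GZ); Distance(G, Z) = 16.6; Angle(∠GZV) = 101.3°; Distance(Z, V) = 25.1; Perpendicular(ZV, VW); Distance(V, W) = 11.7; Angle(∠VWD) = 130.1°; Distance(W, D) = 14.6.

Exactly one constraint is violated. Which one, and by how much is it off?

Distance(W, D) = 14.6 — off by 5.50.

T = (0.00, 0.00) ✓; TQ at 94.80° ✓; |TQ| = 22.00 ✓; ∠(TQ, QG) = 90.00° ✓; |QG| = 10.50 ✓; ∠(QG, GZ) = 90.00° ✓; |GZ| = 16.60 ✓; ∠GZV = 101.3° ✓; |ZV| = 25.10 ✓; ∠(ZV, VW) = 90.00° ✓; |VW| = 11.70 ✓; ∠VWD = 130.1° ✓; |WD| = 9.100 ✗.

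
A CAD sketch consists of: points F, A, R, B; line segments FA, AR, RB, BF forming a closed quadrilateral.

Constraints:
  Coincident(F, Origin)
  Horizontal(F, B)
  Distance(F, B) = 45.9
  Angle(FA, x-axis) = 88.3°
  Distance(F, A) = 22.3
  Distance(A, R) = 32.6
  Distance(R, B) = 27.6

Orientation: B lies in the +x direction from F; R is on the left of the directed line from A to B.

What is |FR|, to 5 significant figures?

41.249

F is at the origin; F and B share the same y with |FB| = 45.9 and B in +x, so B = (45.9, 0). FA runs at 88.3° with |FA| = 22.3, so A = (0.66156, 22.290). R is determined by |AR| = 32.6 and |RB| = 27.6 together: it lies at the intersection of circle(A, 32.6) and circle(B, 27.6). With |AB| = 50.432, the foot of the radical line on AB is 28.200 from A and the perpendicular offset is √(32.6² − 28.200²) = 16.356. Taking the left-of-AB solution: R = (33.187, 24.498).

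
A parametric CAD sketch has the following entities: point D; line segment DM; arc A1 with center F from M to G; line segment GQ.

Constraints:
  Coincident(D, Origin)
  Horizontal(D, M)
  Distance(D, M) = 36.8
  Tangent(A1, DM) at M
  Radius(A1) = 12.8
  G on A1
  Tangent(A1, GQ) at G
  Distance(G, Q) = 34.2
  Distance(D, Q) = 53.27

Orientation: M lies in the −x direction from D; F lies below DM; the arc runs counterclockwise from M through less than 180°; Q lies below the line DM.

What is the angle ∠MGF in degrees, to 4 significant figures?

25.01°

Checks: |FG| = 12.80 ✓; ∠(FG, GQ) = 90.00° ✓; |GQ| = 34.20 ✓; |DQ| = 53.27 ✓.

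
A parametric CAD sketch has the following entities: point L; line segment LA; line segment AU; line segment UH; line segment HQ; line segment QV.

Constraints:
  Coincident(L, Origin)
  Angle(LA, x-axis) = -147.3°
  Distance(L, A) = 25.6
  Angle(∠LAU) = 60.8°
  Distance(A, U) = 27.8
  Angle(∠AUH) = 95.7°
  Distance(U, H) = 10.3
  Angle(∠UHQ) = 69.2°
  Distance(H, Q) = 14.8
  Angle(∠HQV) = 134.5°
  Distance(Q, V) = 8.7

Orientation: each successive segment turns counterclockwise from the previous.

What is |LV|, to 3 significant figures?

23.6

∠UHQ = 69.2° gives HQ at 167° from the x-axis; with |HQ| = 14.8, Q = (-5.71, -15.0). ∠HQV = 134.5° gives QV at -148° from the x-axis; with |QV| = 8.7, V = (-13.0, -19.7). Then |LV| = |V − L| = 23.6.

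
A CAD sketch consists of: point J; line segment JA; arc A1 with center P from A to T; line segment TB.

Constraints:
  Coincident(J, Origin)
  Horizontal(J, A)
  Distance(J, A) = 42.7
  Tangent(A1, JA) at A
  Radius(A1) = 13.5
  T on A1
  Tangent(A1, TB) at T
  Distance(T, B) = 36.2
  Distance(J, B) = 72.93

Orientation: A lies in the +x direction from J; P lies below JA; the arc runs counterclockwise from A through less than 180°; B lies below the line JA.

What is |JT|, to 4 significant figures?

38.03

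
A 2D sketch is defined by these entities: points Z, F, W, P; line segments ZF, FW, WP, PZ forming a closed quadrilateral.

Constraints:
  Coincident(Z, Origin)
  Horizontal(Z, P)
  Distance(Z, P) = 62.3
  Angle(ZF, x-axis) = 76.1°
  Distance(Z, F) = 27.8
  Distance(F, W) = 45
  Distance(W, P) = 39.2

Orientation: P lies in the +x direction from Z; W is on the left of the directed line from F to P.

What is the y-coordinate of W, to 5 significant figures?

37.370

Checks: |FW| = 45.00 ✓; |WP| = 39.20 ✓.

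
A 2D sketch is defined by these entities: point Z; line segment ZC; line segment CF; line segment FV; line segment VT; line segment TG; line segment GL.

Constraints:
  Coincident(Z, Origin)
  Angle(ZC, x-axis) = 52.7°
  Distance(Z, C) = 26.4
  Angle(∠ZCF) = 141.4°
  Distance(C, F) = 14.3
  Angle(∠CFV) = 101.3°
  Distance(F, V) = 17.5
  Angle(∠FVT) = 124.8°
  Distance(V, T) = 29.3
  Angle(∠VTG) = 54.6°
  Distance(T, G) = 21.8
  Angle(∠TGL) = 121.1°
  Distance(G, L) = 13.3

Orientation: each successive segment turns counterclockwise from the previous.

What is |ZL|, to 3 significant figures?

25.4

Z is at the origin; ZC runs at 52.7° with length 26.4, so C = (16.0, 21.0). ∠ZCF = 141.4° gives CF at 91.3° from the x-axis; with |CF| = 14.3, F = (15.7, 35.3). ∠CFV = 101.3° gives FV at 170° from the x-axis; with |FV| = 17.5, V = (-1.56, 38.3). ∠FVT = 124.8° gives VT at -135° from the x-axis; with |VT| = 29.3, T = (-22.2, 17.5). ∠VTG = 54.6° gives TG at -9.40° from the x-axis; with |TG| = 21.8, G = (-0.699, 14.0). ∠TGL = 121.1° gives GL at 49.5° from the x-axis; with |GL| = 13.3, L = (7.94, 24.1). Then |ZL| = |L − Z| = 25.4.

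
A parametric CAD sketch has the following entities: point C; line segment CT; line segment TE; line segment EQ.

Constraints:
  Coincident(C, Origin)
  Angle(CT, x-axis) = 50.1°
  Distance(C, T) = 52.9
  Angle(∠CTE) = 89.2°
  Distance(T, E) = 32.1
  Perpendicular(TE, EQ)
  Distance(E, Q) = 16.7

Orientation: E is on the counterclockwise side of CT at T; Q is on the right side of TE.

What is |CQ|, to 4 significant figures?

76.33

C is at the origin; CT runs at 50.1° with length 52.9, so T = 52.9·(cos 50.1°, sin 50.1°) = (33.93, 40.58). ∠CTE = 89.2°, so TE runs at 50.1° + (180° − 89.2°) = 140.9° from the x-axis; with |TE| = 32.1, E = T + 32.1·(cos 140.9°, sin 140.9°) = (9.022, 60.83). The perpendicularity gives EQ at right angles to TE; with |EQ| = 16.7 on the right of TE, Q = E + 16.7·(0.6307, 0.7760) = (19.55, 73.79). Then |CQ| = |Q − C| = 76.33.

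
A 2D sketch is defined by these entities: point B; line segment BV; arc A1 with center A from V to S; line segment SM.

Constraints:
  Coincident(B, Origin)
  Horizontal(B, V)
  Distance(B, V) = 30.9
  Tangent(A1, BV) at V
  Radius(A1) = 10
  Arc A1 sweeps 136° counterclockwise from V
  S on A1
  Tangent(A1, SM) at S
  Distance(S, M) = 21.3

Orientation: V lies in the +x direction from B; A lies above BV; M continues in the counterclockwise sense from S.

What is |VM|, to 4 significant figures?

33.07

On A1, V sits at bearing -90° from A; a 136° counterclockwise sweep puts S at bearing 46°, so S = A + 10.0·(cos 46°, sin 46°) = (37.85, 17.19). Tangency of A1 to SM means the radius AS is perpendicular to SM, so SM runs along (−sin 46°, cos 46°); with |SM| = 21.3, M = (22.52, 31.99). Then |VM| = |M − V| = 33.07.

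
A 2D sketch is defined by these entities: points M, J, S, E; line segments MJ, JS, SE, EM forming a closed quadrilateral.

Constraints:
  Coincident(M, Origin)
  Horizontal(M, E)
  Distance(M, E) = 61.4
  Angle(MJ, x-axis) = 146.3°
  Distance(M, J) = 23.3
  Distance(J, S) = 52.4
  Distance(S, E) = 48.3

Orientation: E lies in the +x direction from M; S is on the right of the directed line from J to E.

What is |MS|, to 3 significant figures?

29.7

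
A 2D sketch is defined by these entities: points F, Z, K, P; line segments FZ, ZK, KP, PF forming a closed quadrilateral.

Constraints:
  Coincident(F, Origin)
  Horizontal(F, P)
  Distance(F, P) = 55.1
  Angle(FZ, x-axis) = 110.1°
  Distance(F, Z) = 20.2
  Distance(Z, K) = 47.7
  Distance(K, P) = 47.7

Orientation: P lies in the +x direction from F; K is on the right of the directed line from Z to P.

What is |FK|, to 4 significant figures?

27.68

Checks: |ZK| = 47.70 ✓; |KP| = 47.70 ✓.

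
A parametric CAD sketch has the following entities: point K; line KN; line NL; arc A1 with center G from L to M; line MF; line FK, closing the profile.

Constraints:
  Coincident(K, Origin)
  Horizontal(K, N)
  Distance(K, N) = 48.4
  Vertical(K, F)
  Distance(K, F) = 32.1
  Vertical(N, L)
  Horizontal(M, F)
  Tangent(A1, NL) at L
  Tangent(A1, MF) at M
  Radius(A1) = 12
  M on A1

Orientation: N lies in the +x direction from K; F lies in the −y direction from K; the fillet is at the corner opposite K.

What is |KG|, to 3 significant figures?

41.6

K is at the origin; KN is horizontal with |KN| = 48.4 and N on the +x side, so N = (48.4, 0.00). K and F share the same x with |KF| = 32.1 and F on the −y side, so F = (0.00, -32.1). The virtual corner opposite K is at (48.4, -32.1). The tangent condition forces GL to be normal to NL and since A1 is tangent to MF there, GM ⟂ MF, with radius 12.0, so the center G sits 12.0 in from both sides at G = (36.4, -20.1). Then |KG| = |G − K| = 41.6.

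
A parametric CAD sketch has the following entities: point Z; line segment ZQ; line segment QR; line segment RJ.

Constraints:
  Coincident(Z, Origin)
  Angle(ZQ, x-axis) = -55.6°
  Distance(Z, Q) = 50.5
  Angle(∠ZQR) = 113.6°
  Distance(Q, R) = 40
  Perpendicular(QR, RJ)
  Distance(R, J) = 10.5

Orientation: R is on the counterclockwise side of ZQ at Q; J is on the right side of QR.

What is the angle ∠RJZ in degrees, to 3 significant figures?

46.7°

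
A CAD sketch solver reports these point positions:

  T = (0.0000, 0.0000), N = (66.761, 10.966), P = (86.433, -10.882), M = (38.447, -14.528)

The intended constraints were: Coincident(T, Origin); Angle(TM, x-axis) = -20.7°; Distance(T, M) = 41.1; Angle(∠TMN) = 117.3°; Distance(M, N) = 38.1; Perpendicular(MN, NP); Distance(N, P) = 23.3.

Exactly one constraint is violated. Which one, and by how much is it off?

Distance(N, P) = 23.3 — off by 6.10.

T = (0.00, 0.00) ✓; TM at -20.70° ✓; |TM| = 41.10 ✓; ∠TMN = 117.3° ✓; |MN| = 38.10 ✓; ∠(MN, NP) = 90.00° ✓; |NP| = 29.40 ✗.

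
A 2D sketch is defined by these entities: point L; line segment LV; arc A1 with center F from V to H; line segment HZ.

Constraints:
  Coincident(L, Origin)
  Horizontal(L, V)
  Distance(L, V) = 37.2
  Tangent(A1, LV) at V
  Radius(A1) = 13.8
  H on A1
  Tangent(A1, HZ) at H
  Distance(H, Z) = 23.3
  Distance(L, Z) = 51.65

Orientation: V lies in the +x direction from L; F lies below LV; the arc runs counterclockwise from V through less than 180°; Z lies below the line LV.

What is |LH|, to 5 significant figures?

30.485

L is at the origin; L and V share the same y with |LV| = 37.2 and V on the +x side, so V = (37.200, 0.0000). Since A1 is tangent to LV there, FV ⟂ LV, so F = V + (0, -13.8) = (37.200, -13.800). Since FH ⟂ HZ (tangency), |FZ| = √(13.8² + 23.3²) = 27.080 regardless of where H sits on A1. So Z lies on both circle(L, 51.65) and circle(F, 27.080); the below-LV intersection is Z = (32.169, -40.409). H is the foot of the tangent from Z: H = (24.227, -18.504).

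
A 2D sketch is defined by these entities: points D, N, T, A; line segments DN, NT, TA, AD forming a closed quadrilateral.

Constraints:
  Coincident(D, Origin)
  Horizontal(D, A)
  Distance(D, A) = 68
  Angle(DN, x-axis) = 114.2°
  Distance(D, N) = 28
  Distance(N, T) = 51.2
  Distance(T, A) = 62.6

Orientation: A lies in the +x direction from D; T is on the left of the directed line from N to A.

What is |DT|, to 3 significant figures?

61.0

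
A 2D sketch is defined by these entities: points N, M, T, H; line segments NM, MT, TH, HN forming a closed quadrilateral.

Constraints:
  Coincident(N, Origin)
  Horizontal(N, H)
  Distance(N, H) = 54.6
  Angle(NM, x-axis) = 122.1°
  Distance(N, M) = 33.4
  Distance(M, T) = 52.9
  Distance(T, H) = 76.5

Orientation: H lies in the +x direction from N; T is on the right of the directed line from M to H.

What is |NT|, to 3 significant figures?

30.4

N is at the origin; NH is horizontal with |NH| = 54.6 and H in +x, so H = (54.6, 0). NM runs at 122.1° with |NM| = 33.4, so M = (-17.7, 28.3). T is determined by |MT| = 52.9 and |TH| = 76.5 together: it lies at the intersection of circle(M, 52.9) and circle(H, 76.5). With |MH| = 77.7, the foot of the radical line on MH is 19.2 from M and the perpendicular offset is √(52.9² − 19.2²) = 49.3. Taking the right-of-MH solution: T = (-17.8, -24.6).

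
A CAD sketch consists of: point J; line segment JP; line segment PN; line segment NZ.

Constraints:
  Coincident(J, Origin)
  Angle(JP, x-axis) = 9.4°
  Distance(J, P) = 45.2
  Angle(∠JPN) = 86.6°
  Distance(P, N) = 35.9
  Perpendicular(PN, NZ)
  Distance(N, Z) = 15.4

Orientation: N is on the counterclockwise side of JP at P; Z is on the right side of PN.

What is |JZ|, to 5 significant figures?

69.038

J is at the origin; JP runs at 9.4° with length 45.2, so P = 45.2·(cos 9.4°, sin 9.4°) = (44.593, 7.3823). ∠JPN = 86.6°, so PN runs at 9.4° + (180° − 86.6°) = 102.80° from the x-axis; with |PN| = 35.9, N = P + 35.9·(cos 102.80°, sin 102.80°) = (36.639, 42.390). PN ⟂ NZ; with |NZ| = 15.4 on the right of PN, Z = N + 15.4·(0.97515, 0.22155) = (51.657, 45.802). Then |JZ| = |Z − J| = 69.038.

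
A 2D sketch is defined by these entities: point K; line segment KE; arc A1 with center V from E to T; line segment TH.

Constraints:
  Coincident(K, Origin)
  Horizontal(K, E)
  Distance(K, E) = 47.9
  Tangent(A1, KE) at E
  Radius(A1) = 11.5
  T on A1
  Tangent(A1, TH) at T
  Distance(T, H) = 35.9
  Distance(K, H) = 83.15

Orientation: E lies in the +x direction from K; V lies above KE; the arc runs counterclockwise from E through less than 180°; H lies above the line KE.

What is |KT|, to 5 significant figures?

58.763

K is at the origin; KE is horizontal with |KE| = 47.9 and E on the +x side, so E = (47.900, 0.0000). Tangency of A1 to KE means the radius VE is perpendicular to KE, so V = E + (0, 11.5) = (47.900, 11.500). Since VT ⟂ TH (tangency), |VH| = √(11.5² + 35.9²) = 37.697 regardless of where T sits on A1. So H lies on both circle(K, 83.15) and circle(V, 37.697); the above-KE intersection is H = (73.196, 39.449). T is the foot of the tangent from H: T = (58.374, 6.7520).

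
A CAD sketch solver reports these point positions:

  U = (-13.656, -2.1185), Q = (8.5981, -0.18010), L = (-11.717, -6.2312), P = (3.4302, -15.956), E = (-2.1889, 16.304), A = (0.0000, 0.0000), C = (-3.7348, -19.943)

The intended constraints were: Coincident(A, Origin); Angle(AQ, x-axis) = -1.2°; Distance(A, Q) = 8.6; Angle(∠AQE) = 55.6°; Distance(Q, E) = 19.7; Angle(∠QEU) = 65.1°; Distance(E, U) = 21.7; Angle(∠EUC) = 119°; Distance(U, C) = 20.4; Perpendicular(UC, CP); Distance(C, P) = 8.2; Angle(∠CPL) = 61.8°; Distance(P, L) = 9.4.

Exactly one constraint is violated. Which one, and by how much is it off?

Distance(P, L) = 9.4 — off by 8.60.

A = (0.00, 0.00) ✓; AQ at -1.200° ✓; |AQ| = 8.600 ✓; ∠AQE = 55.60° ✓; |QE| = 19.70 ✓; ∠QEU = 65.10° ✓; |EU| = 21.70 ✓; ∠EUC = 119.0° ✓; |UC| = 20.40 ✓; ∠(UC, CP) = 89.99° ✓; |CP| = 8.200 ✓; ∠CPL = 61.80° ✓; |PL| = 18.00 ✗.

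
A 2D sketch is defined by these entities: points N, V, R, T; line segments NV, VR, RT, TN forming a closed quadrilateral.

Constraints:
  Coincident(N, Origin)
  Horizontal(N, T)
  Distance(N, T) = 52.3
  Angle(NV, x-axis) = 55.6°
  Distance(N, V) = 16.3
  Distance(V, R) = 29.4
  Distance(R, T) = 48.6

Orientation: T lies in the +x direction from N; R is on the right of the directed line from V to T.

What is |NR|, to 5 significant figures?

17.036

Checks: |VR| = 29.40 ✓; |RT| = 48.60 ✓.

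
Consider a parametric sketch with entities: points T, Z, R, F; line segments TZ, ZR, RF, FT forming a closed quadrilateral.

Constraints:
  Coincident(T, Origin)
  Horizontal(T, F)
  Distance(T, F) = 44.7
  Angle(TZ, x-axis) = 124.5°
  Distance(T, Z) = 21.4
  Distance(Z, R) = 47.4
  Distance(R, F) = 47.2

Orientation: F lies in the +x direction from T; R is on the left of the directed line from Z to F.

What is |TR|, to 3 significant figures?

51.7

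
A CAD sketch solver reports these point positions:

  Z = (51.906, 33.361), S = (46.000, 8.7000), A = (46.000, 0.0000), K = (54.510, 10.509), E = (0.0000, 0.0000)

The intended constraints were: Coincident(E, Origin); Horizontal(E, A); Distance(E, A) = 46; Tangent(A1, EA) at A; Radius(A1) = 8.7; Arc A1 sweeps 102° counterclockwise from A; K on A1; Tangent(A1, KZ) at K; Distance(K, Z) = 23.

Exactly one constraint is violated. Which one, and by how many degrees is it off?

Tangent(A1, KZ) at K — off by 5.50°.

E = (0.00, 0.00) ✓; E.y = 0.00, A.y = 0.00 ✓; |EA| = 46.00 ✓; ∠(SA, AE) = 90.00° ✓; |SA| = 8.700 ✓; bearing(S→K) − bearing(S→A) = 102.0° ✓; |SK| = 8.700 ✓; ∠(SK, KZ) = 95.50° ✗; |KZ| = 23.00 ✓.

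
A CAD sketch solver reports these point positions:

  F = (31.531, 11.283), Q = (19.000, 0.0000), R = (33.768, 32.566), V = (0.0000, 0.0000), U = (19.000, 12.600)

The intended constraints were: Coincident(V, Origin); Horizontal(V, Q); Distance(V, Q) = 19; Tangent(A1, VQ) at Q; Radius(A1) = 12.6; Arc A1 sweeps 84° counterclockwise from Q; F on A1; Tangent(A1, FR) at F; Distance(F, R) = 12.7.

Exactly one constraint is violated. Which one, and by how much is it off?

Distance(F, R) = 12.7 — off by 8.70.

V = (0.00, 0.00) ✓; V.y = 0.00, Q.y = 0.00 ✓; |VQ| = 19.00 ✓; ∠(UQ, QV) = 90.00° ✓; |UQ| = 12.60 ✓; bearing(U→F) − bearing(U→Q) = 84.00° ✓; |UF| = 12.60 ✓; ∠(UF, FR) = 90.00° ✓; |FR| = 21.40 ✗.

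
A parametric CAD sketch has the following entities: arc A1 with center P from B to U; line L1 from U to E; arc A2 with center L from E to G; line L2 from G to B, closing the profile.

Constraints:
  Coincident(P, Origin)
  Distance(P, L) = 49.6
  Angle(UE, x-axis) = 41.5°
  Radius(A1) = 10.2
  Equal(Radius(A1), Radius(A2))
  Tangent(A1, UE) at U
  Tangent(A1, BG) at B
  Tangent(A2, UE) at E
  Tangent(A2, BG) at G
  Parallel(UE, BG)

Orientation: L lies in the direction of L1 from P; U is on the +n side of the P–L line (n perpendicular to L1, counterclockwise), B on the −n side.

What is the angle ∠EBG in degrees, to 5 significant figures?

22.357°

The slot axis is L1's direction at 41.5°, so u = (cos 41.5°, sin 41.5°) = (0.74896, 0.66262) and n = (−sin 41.5°, cos 41.5°) = (-0.66262, 0.74896). P is at the origin and L lies 49.6 along u from P, so L = 49.6·u = (37.148, 32.866). Tangency of A1 to both parallel lines with radius 10.2 puts U and B at P ± 10.2·n: U = (-6.7587, 7.6393), B = (6.7587, -7.6393). Equal radii place E and G the same way about L: E = L + 10.2·n = (30.389, 40.505), G = L − 10.2·n = (43.907, 25.227). Then cos ∠EBG = BE·BG / (|BE||BG|), giving 22.357°.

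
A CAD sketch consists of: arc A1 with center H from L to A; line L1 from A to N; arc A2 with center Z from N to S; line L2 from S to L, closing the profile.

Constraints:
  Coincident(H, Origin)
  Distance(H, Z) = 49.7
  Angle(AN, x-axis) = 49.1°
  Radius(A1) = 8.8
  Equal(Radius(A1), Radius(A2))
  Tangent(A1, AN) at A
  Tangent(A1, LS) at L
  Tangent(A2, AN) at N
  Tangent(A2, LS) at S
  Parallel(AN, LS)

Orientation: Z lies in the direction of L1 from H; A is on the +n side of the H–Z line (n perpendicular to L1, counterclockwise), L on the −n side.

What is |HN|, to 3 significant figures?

50.5

The slot axis is L1's direction at 49.1°, so u = (cos 49.1°, sin 49.1°) = (0.655, 0.756) and n = (−sin 49.1°, cos 49.1°) = (-0.756, 0.655). H is at the origin and Z lies 49.7 along u from H, so Z = 49.7·u = (32.5, 37.6). Tangency of A1 to both parallel lines with radius 8.8 puts A and L at H ± 8.8·n: A = (-6.65, 5.76), L = (6.65, -5.76). Equal radii place N and S the same way about Z: N = Z + 8.8·n = (25.9, 43.3), S = Z − 8.8·n = (39.2, 31.8). Then |HN| = |N − H| = 50.5.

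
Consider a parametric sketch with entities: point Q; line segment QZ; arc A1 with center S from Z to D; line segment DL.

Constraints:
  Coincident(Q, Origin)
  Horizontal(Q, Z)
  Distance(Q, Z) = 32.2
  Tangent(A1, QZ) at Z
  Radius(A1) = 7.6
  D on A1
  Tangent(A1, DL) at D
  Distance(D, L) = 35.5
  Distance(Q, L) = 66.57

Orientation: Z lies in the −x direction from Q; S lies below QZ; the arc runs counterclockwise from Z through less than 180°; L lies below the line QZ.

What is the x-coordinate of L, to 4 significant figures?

-57.38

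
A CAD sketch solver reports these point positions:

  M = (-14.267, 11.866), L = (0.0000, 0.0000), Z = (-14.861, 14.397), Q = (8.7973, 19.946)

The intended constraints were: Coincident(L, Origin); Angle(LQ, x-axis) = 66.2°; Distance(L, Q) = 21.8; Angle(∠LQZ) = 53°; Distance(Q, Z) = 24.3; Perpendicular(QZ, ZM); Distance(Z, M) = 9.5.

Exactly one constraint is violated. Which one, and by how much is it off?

Distance(Z, M) = 9.5 — off by 6.90.

L = (0.00, 0.00) ✓; LQ at 66.20° ✓; |LQ| = 21.80 ✓; ∠LQZ = 53.00° ✓; |QZ| = 24.30 ✓; ∠(QZ, ZM) = 90.01° ✓; |ZM| = 2.600 ✗.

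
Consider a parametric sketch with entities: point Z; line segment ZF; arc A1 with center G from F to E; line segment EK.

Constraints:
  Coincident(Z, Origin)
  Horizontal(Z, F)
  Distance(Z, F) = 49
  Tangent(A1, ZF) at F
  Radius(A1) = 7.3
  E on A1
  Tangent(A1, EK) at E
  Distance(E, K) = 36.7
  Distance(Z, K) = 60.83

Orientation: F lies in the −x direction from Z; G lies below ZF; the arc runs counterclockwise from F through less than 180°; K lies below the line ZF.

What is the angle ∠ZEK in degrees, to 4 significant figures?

78.11°

Checks: |GE| = 7.300 ✓; ∠(GE, EK) = 90.00° ✓; |EK| = 36.70 ✓; |ZK| = 60.83 ✓.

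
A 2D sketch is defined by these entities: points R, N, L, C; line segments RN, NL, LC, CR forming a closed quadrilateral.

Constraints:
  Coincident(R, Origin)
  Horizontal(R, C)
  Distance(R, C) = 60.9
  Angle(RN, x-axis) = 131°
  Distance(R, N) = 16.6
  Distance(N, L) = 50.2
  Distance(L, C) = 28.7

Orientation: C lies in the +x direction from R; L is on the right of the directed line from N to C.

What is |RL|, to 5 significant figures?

35.418

R is at the origin; R and C share the same y with |RC| = 60.9 and C in +x, so C = (60.9, 0). RN runs at 131.0° with |RN| = 16.6, so N = (-10.891, 12.528). L is determined by |NL| = 50.2 and |LC| = 28.7 together: it lies at the intersection of circle(N, 50.2) and circle(C, 28.7). With |NC| = 72.876, the foot of the radical line on NC is 48.076 from N and the perpendicular offset is √(50.2² − 48.076²) = 14.446. Taking the right-of-NC solution: L = (33.987, -9.9680).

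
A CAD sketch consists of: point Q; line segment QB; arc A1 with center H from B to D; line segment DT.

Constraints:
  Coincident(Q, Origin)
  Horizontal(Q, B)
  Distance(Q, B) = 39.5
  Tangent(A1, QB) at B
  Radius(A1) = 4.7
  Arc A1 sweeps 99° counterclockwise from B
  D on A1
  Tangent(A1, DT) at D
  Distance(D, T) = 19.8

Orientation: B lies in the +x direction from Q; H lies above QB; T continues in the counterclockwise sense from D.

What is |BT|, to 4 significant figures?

25.04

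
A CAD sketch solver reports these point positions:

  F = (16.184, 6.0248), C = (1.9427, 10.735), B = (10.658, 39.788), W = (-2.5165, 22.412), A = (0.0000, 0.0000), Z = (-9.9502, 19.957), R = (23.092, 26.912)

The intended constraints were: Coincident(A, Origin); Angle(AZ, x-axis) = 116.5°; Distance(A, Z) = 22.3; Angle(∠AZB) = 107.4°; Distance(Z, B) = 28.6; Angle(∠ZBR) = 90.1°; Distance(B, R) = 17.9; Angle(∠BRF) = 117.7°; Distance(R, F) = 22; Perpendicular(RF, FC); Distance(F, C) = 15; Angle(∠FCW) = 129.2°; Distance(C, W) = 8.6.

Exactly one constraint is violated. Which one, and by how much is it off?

Distance(C, W) = 8.6 — off by 3.90.

A = (0.00, 0.00) ✓; AZ at 116.5° ✓; |AZ| = 22.30 ✓; ∠AZB = 107.4° ✓; |ZB| = 28.60 ✓; ∠ZBR = 90.10° ✓; |BR| = 17.90 ✓; ∠BRF = 117.7° ✓; |RF| = 22.00 ✓; ∠(RF, FC) = 90.00° ✓; |FC| = 15.00 ✓; ∠FCW = 129.2° ✓; |CW| = 12.50 ✗.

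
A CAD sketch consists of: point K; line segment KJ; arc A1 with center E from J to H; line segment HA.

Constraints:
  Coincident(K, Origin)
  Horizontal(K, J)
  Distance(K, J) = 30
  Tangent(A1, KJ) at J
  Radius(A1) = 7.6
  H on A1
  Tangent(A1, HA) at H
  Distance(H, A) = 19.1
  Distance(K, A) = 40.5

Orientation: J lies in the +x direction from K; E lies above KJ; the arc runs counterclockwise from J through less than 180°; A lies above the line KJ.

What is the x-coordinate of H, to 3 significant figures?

36.9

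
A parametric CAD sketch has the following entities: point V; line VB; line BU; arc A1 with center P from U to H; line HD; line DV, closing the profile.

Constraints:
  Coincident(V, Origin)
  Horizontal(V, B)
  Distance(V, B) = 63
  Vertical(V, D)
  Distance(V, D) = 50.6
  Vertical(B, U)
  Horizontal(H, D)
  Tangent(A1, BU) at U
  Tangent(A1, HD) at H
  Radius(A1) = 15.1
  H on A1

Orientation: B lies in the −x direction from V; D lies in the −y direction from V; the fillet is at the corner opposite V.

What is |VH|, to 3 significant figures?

69.7

V is at the origin; V and B share the same y with |VB| = 63.0 and B on the −x side, so B = (-63.0, 0.00). V and D share the same x with |VD| = 50.6 and D on the −y side, so D = (0.00, -50.6). The virtual corner opposite V is at (-63.0, -50.6). A1 meets BU tangentially, so PU is at right angles to BU and the tangent condition forces PH to be normal to HD, with radius 15.1, so the center P sits 15.1 in from both sides at P = (-47.9, -35.5). That places the tangent points at U = (-63.0, -35.5) on BU and H = (-47.9, -50.6) on HD. Then |VH| = |H − V| = 69.7.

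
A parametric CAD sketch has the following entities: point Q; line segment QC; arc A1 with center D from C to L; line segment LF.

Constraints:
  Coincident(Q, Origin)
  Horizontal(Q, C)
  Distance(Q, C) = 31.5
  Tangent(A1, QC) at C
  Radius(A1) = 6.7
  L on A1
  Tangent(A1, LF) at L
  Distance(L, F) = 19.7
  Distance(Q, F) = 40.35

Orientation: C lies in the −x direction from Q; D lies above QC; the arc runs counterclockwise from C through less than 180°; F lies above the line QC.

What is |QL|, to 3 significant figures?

26.3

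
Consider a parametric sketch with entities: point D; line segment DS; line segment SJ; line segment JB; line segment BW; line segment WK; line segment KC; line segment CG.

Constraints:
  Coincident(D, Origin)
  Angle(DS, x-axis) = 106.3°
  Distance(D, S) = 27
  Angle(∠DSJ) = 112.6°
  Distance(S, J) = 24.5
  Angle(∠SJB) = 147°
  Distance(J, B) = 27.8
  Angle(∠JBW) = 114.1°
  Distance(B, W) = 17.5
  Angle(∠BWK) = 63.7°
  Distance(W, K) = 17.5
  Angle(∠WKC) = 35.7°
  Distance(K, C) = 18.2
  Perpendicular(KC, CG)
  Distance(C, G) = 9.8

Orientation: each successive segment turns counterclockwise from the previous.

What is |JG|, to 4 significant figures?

40.35

∠WKC = 35.7° gives KC at 173.2° from the x-axis; with |KC| = 18.2, C = (-58.72, 9.243). The perpendicularity gives CG at right angles to KC, so CG runs at -96.80°; with |CG| = 9.8, G = (-59.88, -0.4885). Then |JG| = |G − J| = 40.35.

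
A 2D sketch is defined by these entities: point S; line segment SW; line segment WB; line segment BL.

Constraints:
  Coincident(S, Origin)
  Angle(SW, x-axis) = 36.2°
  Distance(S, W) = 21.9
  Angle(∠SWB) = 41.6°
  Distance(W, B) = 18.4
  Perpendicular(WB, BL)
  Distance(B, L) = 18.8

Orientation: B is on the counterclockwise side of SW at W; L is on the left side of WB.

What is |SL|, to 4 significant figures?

4.716

∠SWB = 41.6°, so WB runs at 36.2° + (180° − 41.6°) = 174.6° from the x-axis; with |WB| = 18.4, B = W + 18.4·(cos 174.6°, sin 174.6°) = (-0.6459, 14.67). WB ⟂ BL; with |BL| = 18.8 on the left of WB, L = B + 18.8·(-0.09411, -0.9956) = (-2.415, -4.051). Then |SL| = |L − S| = 4.716.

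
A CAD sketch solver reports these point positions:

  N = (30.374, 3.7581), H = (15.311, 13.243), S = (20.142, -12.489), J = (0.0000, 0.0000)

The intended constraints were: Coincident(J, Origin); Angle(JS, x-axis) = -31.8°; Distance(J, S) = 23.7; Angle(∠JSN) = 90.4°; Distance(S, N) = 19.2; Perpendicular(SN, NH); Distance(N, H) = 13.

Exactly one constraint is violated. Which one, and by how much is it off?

Distance(N, H) = 13 — off by 4.80.

J = (0.00, 0.00) ✓; JS at -31.80° ✓; |JS| = 23.70 ✓; ∠JSN = 90.40° ✓; |SN| = 19.20 ✓; ∠(SN, NH) = 90.00° ✓; |NH| = 17.80 ✗.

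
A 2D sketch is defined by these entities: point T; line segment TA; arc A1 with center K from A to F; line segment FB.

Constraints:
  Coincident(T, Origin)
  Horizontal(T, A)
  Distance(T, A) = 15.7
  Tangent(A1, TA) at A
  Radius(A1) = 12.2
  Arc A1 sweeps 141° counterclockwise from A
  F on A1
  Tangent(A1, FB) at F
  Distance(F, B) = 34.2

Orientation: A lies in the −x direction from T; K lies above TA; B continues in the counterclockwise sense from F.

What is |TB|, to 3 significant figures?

55.4

T is at the origin; TA is horizontal with |TA| = 15.7 and A on the −x side, so A = (-15.7, 0.00). The tangent condition forces KA to be normal to TA, so K = A + (0, 12.2) = (-15.7, 12.2). On A1, A sits at bearing -90° from K; a 141° counterclockwise sweep puts F at bearing 51°, so F = K + 12.2·(cos 51°, sin 51°) = (-8.02, 21.7). Tangency of A1 to FB means the radius KF is perpendicular to FB, so FB runs along (−sin 51°, cos 51°); with |FB| = 34.2, B = (-34.6, 43.2). Then |TB| = |B − T| = 55.4.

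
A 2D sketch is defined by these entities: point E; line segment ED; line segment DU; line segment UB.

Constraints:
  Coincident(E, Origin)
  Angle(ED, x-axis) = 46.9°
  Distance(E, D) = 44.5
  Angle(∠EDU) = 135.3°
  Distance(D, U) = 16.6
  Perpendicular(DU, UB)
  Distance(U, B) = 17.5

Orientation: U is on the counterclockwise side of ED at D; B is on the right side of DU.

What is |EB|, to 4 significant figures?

68.61

∠EDU = 135.3°, so DU runs at 46.9° + (180° − 135.3°) = 91.60° from the x-axis; with |DU| = 16.6, U = D + 16.6·(cos 91.60°, sin 91.60°) = (29.94, 49.09). The perpendicularity gives UB at right angles to DU; with |UB| = 17.5 on the right of DU, B = U + 17.5·(0.9996, 0.02792) = (47.44, 49.57). Then |EB| = |B − E| = 68.61.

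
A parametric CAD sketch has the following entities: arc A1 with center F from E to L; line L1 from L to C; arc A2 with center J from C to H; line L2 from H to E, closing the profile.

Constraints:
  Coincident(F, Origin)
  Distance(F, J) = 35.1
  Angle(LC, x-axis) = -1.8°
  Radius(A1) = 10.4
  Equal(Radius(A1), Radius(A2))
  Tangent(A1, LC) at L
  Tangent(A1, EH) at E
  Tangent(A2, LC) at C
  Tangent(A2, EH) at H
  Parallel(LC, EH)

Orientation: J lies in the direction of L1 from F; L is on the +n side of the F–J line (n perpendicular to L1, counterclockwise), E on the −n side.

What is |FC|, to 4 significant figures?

36.61

The slot axis is L1's direction at -1.8°, so u = (cos -1.8°, sin -1.8°) = (0.9995, -0.03141) and n = (−sin -1.8°, cos -1.8°) = (0.03141, 0.9995). F is at the origin and J lies 35.1 along u from F, so J = 35.1·u = (35.08, -1.103). Tangency of A1 to both parallel lines with radius 10.4 puts L and E at F ± 10.4·n: L = (0.3267, 10.39), E = (-0.3267, -10.39). Equal radii place C and H the same way about J: C = J + 10.4·n = (35.41, 9.292), H = J − 10.4·n = (34.76, -11.50). Then |FC| = |C − F| = 36.61.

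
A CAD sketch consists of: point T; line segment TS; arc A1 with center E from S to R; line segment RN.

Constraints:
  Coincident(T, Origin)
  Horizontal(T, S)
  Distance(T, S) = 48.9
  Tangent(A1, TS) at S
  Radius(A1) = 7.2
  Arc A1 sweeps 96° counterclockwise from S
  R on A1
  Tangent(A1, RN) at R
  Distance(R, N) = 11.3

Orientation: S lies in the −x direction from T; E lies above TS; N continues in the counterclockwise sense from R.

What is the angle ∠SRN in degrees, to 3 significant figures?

132°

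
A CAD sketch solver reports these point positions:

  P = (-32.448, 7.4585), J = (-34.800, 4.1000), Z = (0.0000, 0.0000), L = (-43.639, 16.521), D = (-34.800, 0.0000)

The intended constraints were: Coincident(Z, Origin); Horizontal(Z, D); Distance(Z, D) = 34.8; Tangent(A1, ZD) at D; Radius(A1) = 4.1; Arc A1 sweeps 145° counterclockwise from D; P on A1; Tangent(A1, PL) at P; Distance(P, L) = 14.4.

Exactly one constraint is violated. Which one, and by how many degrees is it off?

Tangent(A1, PL) at P — off by 4.00°.

Z = (0.00, 0.00) ✓; Z.y = 0.00, D.y = 0.00 ✓; |ZD| = 34.80 ✓; ∠(JD, DZ) = 90.00° ✓; |JD| = 4.100 ✓; bearing(J→P) − bearing(J→D) = 145.0° ✓; |JP| = 4.100 ✓; ∠(JP, PL) = 94.00° ✗; |PL| = 14.40 ✓.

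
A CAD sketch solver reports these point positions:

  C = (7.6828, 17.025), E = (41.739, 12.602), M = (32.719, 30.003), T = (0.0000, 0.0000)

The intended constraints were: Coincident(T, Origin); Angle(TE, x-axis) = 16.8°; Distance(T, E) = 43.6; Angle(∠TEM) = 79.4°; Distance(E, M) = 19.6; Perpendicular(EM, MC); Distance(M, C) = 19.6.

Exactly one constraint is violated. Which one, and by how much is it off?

Distance(M, C) = 19.6 — off by 8.60.

T = (0.00, 0.00) ✓; TE at 16.80° ✓; |TE| = 43.60 ✓; ∠TEM = 79.40° ✓; |EM| = 19.60 ✓; ∠(EM, MC) = 90.00° ✓; |MC| = 28.20 ✗.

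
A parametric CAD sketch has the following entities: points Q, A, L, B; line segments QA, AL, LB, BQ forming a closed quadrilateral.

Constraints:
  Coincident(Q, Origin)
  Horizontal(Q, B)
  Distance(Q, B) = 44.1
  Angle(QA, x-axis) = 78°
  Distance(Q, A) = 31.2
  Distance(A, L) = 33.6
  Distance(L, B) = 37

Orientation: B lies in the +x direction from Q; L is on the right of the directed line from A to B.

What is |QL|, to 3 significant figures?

7.85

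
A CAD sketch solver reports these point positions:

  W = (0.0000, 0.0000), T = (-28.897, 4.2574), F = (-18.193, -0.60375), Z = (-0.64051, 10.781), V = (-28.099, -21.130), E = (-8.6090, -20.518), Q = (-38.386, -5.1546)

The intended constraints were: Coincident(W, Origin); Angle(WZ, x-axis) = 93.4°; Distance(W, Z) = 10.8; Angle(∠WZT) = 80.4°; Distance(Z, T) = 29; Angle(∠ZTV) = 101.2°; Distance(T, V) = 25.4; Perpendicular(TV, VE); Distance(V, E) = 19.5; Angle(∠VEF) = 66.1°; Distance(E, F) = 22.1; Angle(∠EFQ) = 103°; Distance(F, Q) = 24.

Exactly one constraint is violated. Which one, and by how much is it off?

Distance(F, Q) = 24 — off by 3.30.

W = (0.00, 0.00) ✓; WZ at 93.40° ✓; |WZ| = 10.80 ✓; ∠WZT = 80.40° ✓; |ZT| = 29.00 ✓; ∠ZTV = 101.2° ✓; |TV| = 25.40 ✓; ∠(TV, VE) = 90.00° ✓; |VE| = 19.50 ✓; ∠VEF = 66.10° ✓; |EF| = 22.10 ✓; ∠EFQ = 103.0° ✓; |FQ| = 20.70 ✗.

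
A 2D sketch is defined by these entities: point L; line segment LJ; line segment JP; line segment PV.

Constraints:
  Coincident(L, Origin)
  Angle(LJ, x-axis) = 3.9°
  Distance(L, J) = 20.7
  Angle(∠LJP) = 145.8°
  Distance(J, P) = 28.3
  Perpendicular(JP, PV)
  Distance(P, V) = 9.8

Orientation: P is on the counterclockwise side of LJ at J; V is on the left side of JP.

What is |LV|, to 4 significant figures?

45.46

∠LJP = 145.8°, so JP runs at 3.9° + (180° − 145.8°) = 38.10° from the x-axis; with |JP| = 28.3, P = J + 28.3·(cos 38.10°, sin 38.10°) = (42.92, 18.87). JP ⟂ PV; with |PV| = 9.8 on the left of JP, V = P + 9.8·(-0.6170, 0.7869) = (36.88, 26.58). Then |LV| = |V − L| = 45.46.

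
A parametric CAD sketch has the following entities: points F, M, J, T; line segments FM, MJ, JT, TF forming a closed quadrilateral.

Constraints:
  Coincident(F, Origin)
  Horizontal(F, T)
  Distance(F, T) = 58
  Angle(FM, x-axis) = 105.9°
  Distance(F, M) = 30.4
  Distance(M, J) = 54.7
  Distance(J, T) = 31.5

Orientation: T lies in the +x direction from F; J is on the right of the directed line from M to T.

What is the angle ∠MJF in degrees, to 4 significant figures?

26.25°

F is at the origin; F and T share the same y with |FT| = 58.0 and T in +x, so T = (58.0, 0). FM runs at 105.9° with |FM| = 30.4, so M = (-8.328, 29.24). J is determined by |MJ| = 54.7 and |JT| = 31.5 together: it lies at the intersection of circle(M, 54.7) and circle(T, 31.5). With |MT| = 72.49, the foot of the radical line on MT is 50.04 from M and the perpendicular offset is √(54.7² − 50.04²) = 22.10. Taking the right-of-MT solution: J = (28.55, -11.17).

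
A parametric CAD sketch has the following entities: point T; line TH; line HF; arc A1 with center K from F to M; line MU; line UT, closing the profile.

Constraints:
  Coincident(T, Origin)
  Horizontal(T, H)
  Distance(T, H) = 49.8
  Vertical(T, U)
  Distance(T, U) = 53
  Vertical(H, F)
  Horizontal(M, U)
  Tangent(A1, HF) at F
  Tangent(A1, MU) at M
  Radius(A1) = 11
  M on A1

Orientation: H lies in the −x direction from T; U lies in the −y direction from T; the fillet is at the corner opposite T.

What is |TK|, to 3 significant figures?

57.2

T is at the origin; T and H share the same y with |TH| = 49.8 and H on the −x side, so H = (-49.8, 0.00). T and U share the same x with |TU| = 53.0 and U on the −y side, so U = (0.00, -53.0). The virtual corner opposite T is at (-49.8, -53.0). The tangent condition forces KF to be normal to HF and the tangent condition forces KM to be normal to MU, with radius 11.0, so the center K sits 11.0 in from both sides at K = (-38.8, -42.0). Then |TK| = |K − T| = 57.2.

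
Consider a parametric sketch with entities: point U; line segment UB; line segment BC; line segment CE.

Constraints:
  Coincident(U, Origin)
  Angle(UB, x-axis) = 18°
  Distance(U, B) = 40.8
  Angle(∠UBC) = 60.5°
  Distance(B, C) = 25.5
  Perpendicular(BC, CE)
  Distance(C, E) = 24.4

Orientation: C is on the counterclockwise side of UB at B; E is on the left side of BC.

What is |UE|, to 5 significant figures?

12.357

U is at the origin; UB runs at 18.0° with length 40.8, so B = 40.8·(cos 18.0°, sin 18.0°) = (38.803, 12.608). ∠UBC = 60.5°, so BC runs at 18.0° + (180° − 60.5°) = 137.50° from the x-axis; with |BC| = 25.5, C = B + 25.5·(cos 137.50°, sin 137.50°) = (20.003, 29.835). BC is perpendicular to CE; with |CE| = 24.4 on the left of BC, E = C + 24.4·(-0.67559, -0.73728) = (3.5181, 11.846). Then |UE| = |E − U| = 12.357.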